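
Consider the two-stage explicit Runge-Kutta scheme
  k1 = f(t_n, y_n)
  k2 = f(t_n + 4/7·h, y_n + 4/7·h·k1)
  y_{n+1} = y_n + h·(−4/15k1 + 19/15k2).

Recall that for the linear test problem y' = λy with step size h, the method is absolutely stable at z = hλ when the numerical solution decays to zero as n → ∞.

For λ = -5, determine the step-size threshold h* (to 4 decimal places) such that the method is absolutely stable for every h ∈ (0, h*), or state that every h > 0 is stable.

Set f=λy, z=hλ:
  k1=λy_n ⇒ h·k1=z·y_n;  k2=λ(1+4/7z)y_n ⇒ h·k2=z(1+4/7z)y_n
  y_{n+1}/y_n = 1 − 4/15z + 19/15z(1+4/7z) = 1 + z + 76/105z²
  so R(z) = 1 + z + 76/105z².

Boundary: |R(x)|=1, x<0.
x=-0.7: |R|=0.6547
R=1: x+76/105x²=0 ⇒ x=−105/76=-1.3816; min R=1−1/(4·76/105)=0.6546>−1
Confirm numerically:
  x=-1.360: |R|=0.97876 <1
  x=-0.887: |R|=0.68247 <1
  x=-0.869: |R|=0.67759 <1
  x=-0.833: |R|=0.66924 <1
  x=-1.843: |R|=1.61553 >1
  x=-1.666: |R|=1.34297 >1
Interval (-1.3816, 0).

(-1.3816,0); λ=-5 ⇒ h* = (105/76)/5 = 0.2763.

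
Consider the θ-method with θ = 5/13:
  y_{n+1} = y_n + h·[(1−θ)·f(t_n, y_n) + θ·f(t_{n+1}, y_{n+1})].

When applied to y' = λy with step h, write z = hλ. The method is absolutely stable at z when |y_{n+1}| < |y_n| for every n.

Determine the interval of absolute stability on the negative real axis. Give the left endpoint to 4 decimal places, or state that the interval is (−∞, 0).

(-8.6667, 0).

On y'=λy, z=hλ:
  y_{n+1} = y_n + z·[8/13·y_n + 5/13·y_{n+1}] ⇒ (1 − 5/13z)y_{n+1} = (1 + 8/13z)y_n
  Hence R(z) = (1 + 8/13z)/(1 − 5/13z).

Solve |R(x)|<1 on ℝ⁻.
x=-1.35: |R|=0.1114
R=−1: 1+8/13x = −1+5/13x ⇒ -3/13x=2 ⇒ x=2/(-3/13)=-8.6667
Confirm numerically:
  x=-6.849: |R|=0.88458 <1
  x=-4.509: |R|=0.64909 <1
  x=-4.297: |R|=0.61986 <1
  x=-8.947: |R|=1.01457 >1
  x=-8.929: |R|=1.01365 >1
  x=-8.792: |R|=1.00660 >1
Stable set (-8.6667, 0).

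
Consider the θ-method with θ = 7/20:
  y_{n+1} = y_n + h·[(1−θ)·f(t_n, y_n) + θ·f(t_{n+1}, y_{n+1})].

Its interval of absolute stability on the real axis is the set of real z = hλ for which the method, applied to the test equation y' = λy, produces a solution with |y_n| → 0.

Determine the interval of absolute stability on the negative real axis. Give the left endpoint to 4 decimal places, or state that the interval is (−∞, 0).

On y'=λy, z=hλ:
  y_{n+1} = y_n + z·[13/20·y_n + 7/20·y_{n+1}] ⇒ (1 − 7/20z)y_{n+1} = (1 + 13/20z)y_n
  ⇒ R(z) = (1 + 13/20z)/(1 − 7/20z).

Find x<0 with |R(x)|<1.
x=-1.32: |R|=0.0971
R=−1: 1+13/20x = −1+7/20x ⇒ -3/10x=2 ⇒ x=2/(-3/10)=-6.6667
Confirm numerically:
  x=-5.561: |R|=0.88742 <1
  x=-5.281: |R|=0.85406 <1
  x=-5.180: |R|=0.84145 <1
  x=-3.961: |R|=0.65986 <1
  x=-6.848: |R|=1.01602 >1
  x=-6.708: |R|=1.00370 >1
So |R|<1 on (-6.6667, 0).

(-6.6667, 0).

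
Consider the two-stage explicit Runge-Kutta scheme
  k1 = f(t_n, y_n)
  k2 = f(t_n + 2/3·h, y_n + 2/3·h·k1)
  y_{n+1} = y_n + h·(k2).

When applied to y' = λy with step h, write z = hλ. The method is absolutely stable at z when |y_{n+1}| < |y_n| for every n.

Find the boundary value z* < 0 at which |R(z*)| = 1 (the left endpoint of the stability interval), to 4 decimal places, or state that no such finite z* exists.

On y'=λy, z=hλ:
  k1=λy_n ⇒ h·k1=z·y_n;  k2=λ(1+2/3z)y_n ⇒ h·k2=z(1+2/3z)y_n
  y_{n+1}/y_n = 1 + z(1+2/3z) = 1 + z + 2/3z²
  ⇒ R(z) = 1 + z + 2/3z².

Need |R(x)|<1, x<0.
x=-1.16: |R|=0.7371
R=1: x+2/3x²=0 ⇒ x=−3/2=-1.5000; min R=1−1/(4·2/3)=0.6250>−1
Confirm numerically:
  x=-1.283: |R|=0.81439 <1
  x=-0.946: |R|=0.65061 <1
  x=-0.764: |R|=0.62513 <1
  x=-1.729: |R|=1.26396 >1
  x=-1.724: |R|=1.25745 >1
Stable set (-1.5000, 0).

z* = -1.5000.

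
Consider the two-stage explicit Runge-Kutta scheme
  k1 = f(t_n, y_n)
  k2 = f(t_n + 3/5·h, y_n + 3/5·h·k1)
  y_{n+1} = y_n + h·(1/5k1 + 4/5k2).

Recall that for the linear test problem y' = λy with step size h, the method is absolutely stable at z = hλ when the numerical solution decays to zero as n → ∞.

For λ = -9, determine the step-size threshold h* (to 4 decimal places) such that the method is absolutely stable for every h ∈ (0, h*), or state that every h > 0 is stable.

Set f=λy, z=hλ:
  k1=λy_n ⇒ h·k1=z·y_n;  k2=λ(1+3/5z)y_n ⇒ h·k2=z(1+3/5z)y_n
  y_{n+1}/y_n = 1 + 1/5z + 4/5z(1+3/5z) = 1 + z + 12/25z²
  so R(z) = 1 + z + 12/25z².

Find x<0 with |R(x)|<1.
x=-0.67: |R|=0.5455
R=1: x+12/25x²=0 ⇒ x=−25/12=-2.0833; min R=1−1/(4·12/25)=0.4792>−1
Confirm numerically:
  x=-1.460: |R|=0.56317 <1
  x=-1.394: |R|=0.53875 <1
  x=-1.057: |R|=0.47928 <1
  x=-0.836: |R|=0.49947 <1
  x=-2.487: |R|=1.48188 >1
  x=-2.122: |R|=1.03938 >1
Stable set (-2.0833, 0).

(-2.0833,0); λ=-9 ⇒ h* = (25/12)/9 = 0.2315.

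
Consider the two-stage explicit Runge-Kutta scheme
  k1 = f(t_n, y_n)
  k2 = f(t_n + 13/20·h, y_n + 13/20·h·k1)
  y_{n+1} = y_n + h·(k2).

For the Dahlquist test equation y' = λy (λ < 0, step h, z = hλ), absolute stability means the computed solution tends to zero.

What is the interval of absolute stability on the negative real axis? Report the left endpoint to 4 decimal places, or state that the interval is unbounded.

(-1.5385, 0).

On y'=λy, z=hλ:
  k1=λy_n ⇒ h·k1=z·y_n;  k2=λ(1+13/20z)y_n ⇒ h·k2=z(1+13/20z)y_n
  y_{n+1}/y_n = 1 + z(1+13/20z) = 1 + z + 13/20z²
  so R(z) = 1 + z + 13/20z².

Solve |R(x)|<1 on ℝ⁻.
x=-0.4: |R|=0.7040
R=1: x+13/20x²=0 ⇒ x=−20/13=-1.5385; min R=1−1/(4·13/20)=0.6154>−1
Confirm numerically:
  x=-0.917: |R|=0.62958 <1
  x=-0.911: |R|=0.62845 <1
  x=-0.742: |R|=0.61587 <1
  x=-2.132: |R|=1.82253 >1
  x=-1.712: |R|=1.19311 >1
Interval (-1.5385, 0).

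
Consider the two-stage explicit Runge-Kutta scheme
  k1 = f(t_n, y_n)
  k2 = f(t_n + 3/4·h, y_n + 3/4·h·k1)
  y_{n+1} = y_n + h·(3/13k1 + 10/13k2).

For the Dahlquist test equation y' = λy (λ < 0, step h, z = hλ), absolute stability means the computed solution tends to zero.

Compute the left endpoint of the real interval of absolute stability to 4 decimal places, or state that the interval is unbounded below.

Set f=λy, z=hλ:
  k1=λy_n ⇒ h·k1=z·y_n;  k2=λ(1+3/4z)y_n ⇒ h·k2=z(1+3/4z)y_n
  y_{n+1}/y_n = 1 + 3/13z + 10/13z(1+3/4z) = 1 + z + 15/26z²
  Hence R(z) = 1 + z + 15/26z².

Boundary: |R(x)|=1, x<0.
x=-0.95: |R|=0.5707
R=1: x+15/26x²=0 ⇒ x=−26/15=-1.7333; min R=1−1/(4·15/26)=0.5667>−1
Confirm numerically:
  x=-1.647: |R|=0.91797 <1
  x=-1.232: |R|=0.64367 <1
  x=-0.940: |R|=0.56977 <1
  x=-1.912: |R|=1.19708 >1
  x=-1.866: |R|=1.14282 >1
  x=-1.779: |R|=1.04687 >1
So |R|<1 on (-1.7333, 0).

left endpoint -1.7333.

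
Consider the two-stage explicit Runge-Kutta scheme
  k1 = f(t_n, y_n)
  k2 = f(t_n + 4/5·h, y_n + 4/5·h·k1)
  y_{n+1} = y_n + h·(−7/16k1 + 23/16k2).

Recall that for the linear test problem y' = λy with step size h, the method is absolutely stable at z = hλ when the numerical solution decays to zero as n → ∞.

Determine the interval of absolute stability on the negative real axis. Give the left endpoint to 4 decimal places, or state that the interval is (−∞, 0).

z∈(-0.8696,0).

On y'=λy, z=hλ:
  k1=λy_n ⇒ h·k1=z·y_n;  k2=λ(1+4/5z)y_n ⇒ h·k2=z(1+4/5z)y_n
  y_{n+1}/y_n = 1 − 7/16z + 23/16z(1+4/5z) = 1 + z + 23/20z²
  R(z) = 1 + z + 23/20z².

Find x<0 with |R(x)|<1.
x=-0.42: |R|=0.7829
R=1: x+23/20x²=0 ⇒ x=−20/23=-0.8696; min R=1−1/(4·23/20)=0.7826>−1
Confirm numerically:
  x=-0.837: |R|=0.96865 <1
  x=-0.764: |R|=0.90725 <1
  x=-0.501: |R|=0.78765 <1
  x=-0.392: |R|=0.78471 <1
  x=-1.348: |R|=1.74167 >1
  x=-1.340: |R|=1.72494 >1
  x=-1.296: |R|=1.63556 >1
Stable set (-0.8696, 0).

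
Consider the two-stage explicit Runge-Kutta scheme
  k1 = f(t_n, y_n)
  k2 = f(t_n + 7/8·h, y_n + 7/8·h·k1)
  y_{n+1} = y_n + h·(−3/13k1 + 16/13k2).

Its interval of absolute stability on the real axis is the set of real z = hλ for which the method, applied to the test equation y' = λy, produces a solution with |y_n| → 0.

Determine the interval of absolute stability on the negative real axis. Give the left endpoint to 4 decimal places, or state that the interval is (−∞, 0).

Test eqn y'=λy, z=hλ:
  k1=λy_n ⇒ h·k1=z·y_n;  k2=λ(1+7/8z)y_n ⇒ h·k2=z(1+7/8z)y_n
  y_{n+1}/y_n = 1 − 3/13z + 16/13z(1+7/8z) = 1 + z + 14/13z²
  Hence R(z) = 1 + z + 14/13z².

Find x<0 with |R(x)|<1.
x=-1.67: |R|=2.3334
R=1: x+14/13x²=0 ⇒ x=−13/14=-0.9286; min R=1−1/(4·14/13)=0.7679>−1
Confirm numerically:
  x=-0.905: |R|=0.97703 <1
  x=-0.546: |R|=0.77505 <1
  x=-0.510: |R|=0.77011 <1
  x=-0.482: |R|=0.76820 <1
  x=-1.423: |R|=1.75769 >1
  x=-1.231: |R|=1.40093 >1
So |R|<1 on (-0.9286, 0).

z∈(-0.9286,0).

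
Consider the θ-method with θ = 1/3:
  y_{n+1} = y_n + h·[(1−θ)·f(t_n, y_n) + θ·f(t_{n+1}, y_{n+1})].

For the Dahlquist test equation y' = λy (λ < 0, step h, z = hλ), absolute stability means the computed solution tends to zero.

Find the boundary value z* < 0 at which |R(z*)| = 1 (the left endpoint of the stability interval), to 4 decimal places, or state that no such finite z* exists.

Test eqn y'=λy, z=hλ:
  y_{n+1} = y_n + z·[2/3·y_n + 1/3·y_{n+1}] ⇒ (1 − 1/3z)y_{n+1} = (1 + 2/3z)y_n
  R(z) = (1 + 2/3z)/(1 − 1/3z).

Solve |R(x)|<1 on ℝ⁻.
x=-1.11: |R|=0.1898
R=−1: 1+2/3x = −1+1/3x ⇒ -1/3x=2 ⇒ x=2/(-1/3)=-6.0000
Confirm numerically:
  x=-4.719: |R|=0.83405 <1
  x=-2.750: |R|=0.43478 <1
  x=-2.726: |R|=0.42822 <1
  x=-6.513: |R|=1.05393 >1
  x=-6.420: |R|=1.04459 >1
  x=-6.387: |R|=1.04123 >1
Stable set (-6.0000, 0).

z* = -6.0000.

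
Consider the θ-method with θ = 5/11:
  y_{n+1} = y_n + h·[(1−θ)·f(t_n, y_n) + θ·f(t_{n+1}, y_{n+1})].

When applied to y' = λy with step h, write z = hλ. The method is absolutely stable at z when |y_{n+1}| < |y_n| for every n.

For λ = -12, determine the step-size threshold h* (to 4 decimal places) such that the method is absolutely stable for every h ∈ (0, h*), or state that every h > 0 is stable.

On y'=λy, z=hλ:
  y_{n+1} = y_n + z·[6/11·y_n + 5/11·y_{n+1}] ⇒ (1 − 5/11z)y_{n+1} = (1 + 6/11z)y_n
  ⇒ R(z) = (1 + 6/11z)/(1 − 5/11z).

Find x<0 with |R(x)|<1.
x=-1.39: |R|=0.1482
R=−1: 1+6/11x = −1+5/11x ⇒ -1/11x=2 ⇒ x=2/(-1/11)=-22.0000
Confirm numerically:
  x=-18.715: |R|=0.96859 <1
  x=-17.965: |R|=0.95998 <1
  x=-11.730: |R|=0.85255 <1
  x=-22.218: |R|=1.00179 >1
  x=-22.163: |R|=1.00134 >1
Stable set (-22.0000, 0).

(-22.0000,0); λ=-12 ⇒ h* = (22)/12 = 1.8333.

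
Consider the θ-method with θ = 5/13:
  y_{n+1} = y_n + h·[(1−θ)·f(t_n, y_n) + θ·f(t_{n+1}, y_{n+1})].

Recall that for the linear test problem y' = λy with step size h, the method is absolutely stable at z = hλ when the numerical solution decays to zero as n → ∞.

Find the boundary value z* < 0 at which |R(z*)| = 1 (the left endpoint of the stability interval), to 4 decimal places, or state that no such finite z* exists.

z* = -8.6667.

Set f=λy, z=hλ:
  y_{n+1} = y_n + z·[8/13·y_n + 5/13·y_{n+1}] ⇒ (1 − 5/13z)y_{n+1} = (1 + 8/13z)y_n
  ⇒ R(z) = (1 + 8/13z)/(1 − 5/13z).

Need |R(x)|<1, x<0.
x=-0.44: |R|=0.6237
R=−1: 1+8/13x = −1+5/13x ⇒ -3/13x=2 ⇒ x=2/(-3/13)=-8.6667
Confirm numerically:
  x=-7.343: |R|=0.92012 <1
  x=-7.040: |R|=0.89876 <1
  x=-3.809: |R|=0.54523 <1
  x=-9.226: |R|=1.02838 >1
  x=-9.137: |R|=1.02404 >1
Interval (-8.6667, 0).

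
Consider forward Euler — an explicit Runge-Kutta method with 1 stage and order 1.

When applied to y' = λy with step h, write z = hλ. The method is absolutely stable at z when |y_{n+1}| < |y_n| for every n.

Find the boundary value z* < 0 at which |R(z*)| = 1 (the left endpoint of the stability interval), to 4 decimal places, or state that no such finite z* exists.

z* = -2.0000.

Set f=λy, z=hλ:
  order 1, 1-stage ⇒ R(z)=1+z
  (e.g. R(-0.37)=0.63000, |R|=0.63000)

Need |R(x)|<1, x<0.
x=-0.37: |R|=0.6300
|R(-2.33)|=1.3300 |R(-1.82)|=0.8200 |R(-1.79)|=0.7900
Bisect:
  x_lo=-2.7961 |R|=1.7961  x_hi=-0.3027 |R|=0.6973
  mid=-1.54941 |R|=0.54941 →hi
  mid=-2.17275 |R|=1.17275 →lo
  mid=-1.86108 |R|=0.86108 →hi
  mid=-2.01692 |R|=1.01692 →lo
  mid=-1.93900 |R|=0.93900 →hi
  mid=-1.97796 |R|=0.97796 →hi
  mid=-1.99744 |R|=0.99744 →hi
  ...
  [-2.00003,-1.99987] ⇒ x*=-2.0000
Interval (-2.0000, 0).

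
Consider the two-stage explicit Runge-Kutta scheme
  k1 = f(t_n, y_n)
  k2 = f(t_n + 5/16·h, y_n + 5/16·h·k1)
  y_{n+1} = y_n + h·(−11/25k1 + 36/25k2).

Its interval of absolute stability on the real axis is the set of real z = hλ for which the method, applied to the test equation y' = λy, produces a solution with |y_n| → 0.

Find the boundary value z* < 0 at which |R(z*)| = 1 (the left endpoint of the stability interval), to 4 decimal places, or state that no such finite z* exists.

z* = -2.2222.

Set f=λy, z=hλ:
  k1=λy_n ⇒ h·k1=z·y_n;  k2=λ(1+5/16z)y_n ⇒ h·k2=z(1+5/16z)y_n
  y_{n+1}/y_n = 1 − 11/25z + 36/25z(1+5/16z) = 1 + z + 9/20z²
  Hence R(z) = 1 + z + 9/20z².

Find x<0 with |R(x)|<1.
x=-0.36: |R|=0.6983
R=1: x+9/20x²=0 ⇒ x=−20/9=-2.2222; min R=1−1/(4·9/20)=0.4444>−1
Confirm numerically:
  x=-2.031: |R|=0.82523 <1
  x=-1.697: |R|=0.59891 <1
  x=-1.075: |R|=0.44503 <1
  x=-0.989: |R|=0.45115 <1
  x=-2.566: |R|=1.39696 >1
  x=-2.555: |R|=1.38261 >1
Interval (-2.2222, 0).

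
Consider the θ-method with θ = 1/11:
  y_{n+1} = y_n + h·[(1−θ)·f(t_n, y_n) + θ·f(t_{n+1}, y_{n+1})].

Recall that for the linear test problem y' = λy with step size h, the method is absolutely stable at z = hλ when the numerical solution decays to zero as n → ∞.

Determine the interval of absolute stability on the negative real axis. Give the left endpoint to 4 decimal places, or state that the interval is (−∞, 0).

(-2.4444, 0).

Test eqn y'=λy, z=hλ:
  y_{n+1} = y_n + z·[10/11·y_n + 1/11·y_{n+1}] ⇒ (1 − 1/11z)y_{n+1} = (1 + 10/11z)y_n
  Hence R(z) = (1 + 10/11z)/(1 − 1/11z).

Find x<0 with |R(x)|<1.
x=-0.95: |R|=0.1255
R=−1: 1+10/11x = −1+1/11x ⇒ -9/11x=2 ⇒ x=2/(-9/11)=-2.4444
Confirm numerically:
  x=-2.266: |R|=0.87894 <1
  x=-2.229: |R|=0.85343 <1
  x=-1.268: |R|=0.13694 <1
  x=-2.973: |R|=1.34044 >1
  x=-2.903: |R|=1.29684 >1
Interval (-2.4444, 0).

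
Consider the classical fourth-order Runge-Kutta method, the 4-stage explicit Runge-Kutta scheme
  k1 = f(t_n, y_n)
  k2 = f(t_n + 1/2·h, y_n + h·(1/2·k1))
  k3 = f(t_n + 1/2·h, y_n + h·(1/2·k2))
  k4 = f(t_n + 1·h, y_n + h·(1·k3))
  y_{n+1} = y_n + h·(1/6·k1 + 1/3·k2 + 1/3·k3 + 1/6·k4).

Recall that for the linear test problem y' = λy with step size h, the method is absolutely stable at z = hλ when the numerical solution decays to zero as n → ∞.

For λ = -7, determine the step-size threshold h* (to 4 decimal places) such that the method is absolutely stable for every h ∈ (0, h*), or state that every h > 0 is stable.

(-2.7853,0); λ=-7 ⇒ h* = 0.3979.

Test eqn y'=λy, z=hλ:
  order 4, 4-stage ⇒ R(z)=1+z+z^2/2+z^3/6+z^4/24
  (e.g. R(-0.3)=0.74084, |R|=0.74084)

Find x<0 with |R(x)|<1.
x=-0.3: |R|=0.7408
|R(-0.95)|=0.3923 |R(-0.74)|=0.4788 |R(-0.68)|=0.5077
Bisect:
  x_lo=-3.2975 |R|=2.0898  x_hi=-0.3294 |R|=0.7194
  mid=-1.81344 |R|=0.28752 →hi
  mid=-2.55548 |R|=0.70530 →hi
  mid=-2.92650 |R|=1.23461 →lo
  mid=-2.74099 |R|=0.93523 →hi
  mid=-2.83374 |R|=1.07554 →lo
  mid=-2.78736 |R|=1.00313 →lo
  mid=-2.76418 |R|=0.96862 →hi
  mid=-2.77577 |R|=0.98574 →hi
  mid=-2.78157 |R|=0.99440 →hi
  ...
  [-2.78537,-2.78519] ⇒ x*=-2.7853
Interval (-2.7853, 0).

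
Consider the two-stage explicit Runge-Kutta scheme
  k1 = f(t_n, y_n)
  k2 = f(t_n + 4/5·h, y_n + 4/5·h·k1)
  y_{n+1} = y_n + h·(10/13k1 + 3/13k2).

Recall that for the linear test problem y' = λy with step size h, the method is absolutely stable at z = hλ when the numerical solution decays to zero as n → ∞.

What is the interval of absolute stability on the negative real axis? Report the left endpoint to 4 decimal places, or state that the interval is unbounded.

z∈(-5.4167,0).

With y'=λy (z=hλ):
  k1=λy_n ⇒ h·k1=z·y_n;  k2=λ(1+4/5z)y_n ⇒ h·k2=z(1+4/5z)y_n
  y_{n+1}/y_n = 1 + 10/13z + 3/13z(1+4/5z) = 1 + z + 12/65z²
  so R(z) = 1 + z + 12/65z².

Find x<0 with |R(x)|<1.
x=-1.34: |R|=0.0085
R=1: x+12/65x²=0 ⇒ x=−65/12=-5.4167; min R=1−1/(4·12/65)=-0.3542>−1
Confirm numerically:
  x=-4.493: |R|=0.23384 <1
  x=-3.597: |R|=0.20837 <1
  x=-2.251: |R|=0.31555 <1
  x=-5.587: |R|=1.17569 >1
  x=-5.517: |R|=1.10219 >1
Interval (-5.4167, 0).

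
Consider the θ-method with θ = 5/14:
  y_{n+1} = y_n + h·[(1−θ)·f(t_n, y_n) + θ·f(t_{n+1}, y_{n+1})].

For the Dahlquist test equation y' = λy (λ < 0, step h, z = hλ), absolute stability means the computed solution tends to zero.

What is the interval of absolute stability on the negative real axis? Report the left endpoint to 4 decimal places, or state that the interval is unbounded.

z∈(-7.0000,0).

Set f=λy, z=hλ:
  y_{n+1} = y_n + z·[9/14·y_n + 5/14·y_{n+1}] ⇒ (1 − 5/14z)y_{n+1} = (1 + 9/14z)y_n
  ⇒ R(z) = (1 + 9/14z)/(1 − 5/14z).

Solve |R(x)|<1 on ℝ⁻.
x=-1.49: |R|=0.0275
R=−1: 1+9/14x = −1+5/14x ⇒ -2/7x=2 ⇒ x=2/(-2/7)=-7.0000
Confirm numerically:
  x=-5.500: |R|=0.85542 <1
  x=-4.598: |R|=0.74025 <1
  x=-3.616: |R|=0.57805 <1
  x=-7.525: |R|=1.04068 >1
  x=-7.491: |R|=1.03817 >1
  x=-7.159: |R|=1.01277 >1
Stable set (-7.0000, 0).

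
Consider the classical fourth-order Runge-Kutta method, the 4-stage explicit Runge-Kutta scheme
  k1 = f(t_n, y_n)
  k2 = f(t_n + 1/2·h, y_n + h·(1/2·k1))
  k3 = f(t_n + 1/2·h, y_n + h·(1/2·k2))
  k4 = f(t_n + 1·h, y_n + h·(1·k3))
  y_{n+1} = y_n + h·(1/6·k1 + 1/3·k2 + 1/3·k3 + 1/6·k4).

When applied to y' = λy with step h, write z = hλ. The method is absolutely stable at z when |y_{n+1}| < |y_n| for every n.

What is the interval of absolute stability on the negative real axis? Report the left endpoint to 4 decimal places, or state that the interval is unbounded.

(-2.7853, 0).

On y'=λy, z=hλ:
  order 4, 4-stage ⇒ R(z)=1+z+z^2/2+z^3/6+z^4/24
  (e.g. R(-0.62)=0.53864, |R|=0.53864)

Find x<0 with |R(x)|<1.
x=-0.62: |R|=0.5386
|R(-3.08)|=1.5432 |R(-1.83)|=0.2903 |R(-0.82)|=0.4431
Bisect:
  x_lo=-3.3842 |R|=2.3477  x_hi=-0.2052 |R|=0.8145
  mid=-1.79467 |R|=0.28460 →hi
  mid=-2.58943 |R|=0.74268 →hi
  mid=-2.98681 |R|=1.34883 →lo
  mid=-2.78812 |R|=1.00427 →lo
  mid=-2.68877 |R|=0.86397 →hi
  mid=-2.73845 |R|=0.93163 →hi
  mid=-2.76328 |R|=0.96732 →hi
  ...
  [-2.78540,-2.78521] ⇒ x*=-2.7853
Interval (-2.7853, 0).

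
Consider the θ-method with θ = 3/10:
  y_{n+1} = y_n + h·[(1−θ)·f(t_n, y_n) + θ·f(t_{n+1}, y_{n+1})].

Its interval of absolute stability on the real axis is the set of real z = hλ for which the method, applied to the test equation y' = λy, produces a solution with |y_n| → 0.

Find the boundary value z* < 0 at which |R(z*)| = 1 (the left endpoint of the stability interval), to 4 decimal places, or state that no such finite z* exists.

With y'=λy (z=hλ):
  y_{n+1} = y_n + z·[7/10·y_n + 3/10·y_{n+1}] ⇒ (1 − 3/10z)y_{n+1} = (1 + 7/10z)y_n
  so R(z) = (1 + 7/10z)/(1 − 3/10z).

Boundary: |R(x)|=1, x<0.
x=-1.54: |R|=0.0534
R=−1: 1+7/10x = −1+3/10x ⇒ -2/5x=2 ⇒ x=2/(-2/5)=-5.0000
Confirm numerically:
  x=-4.616: |R|=0.93559 <1
  x=-4.444: |R|=0.90468 <1
  x=-2.621: |R|=0.46728 <1
  x=-2.177: |R|=0.31692 <1
  x=-5.402: |R|=1.06136 >1
  x=-5.279: |R|=1.04319 >1
  x=-5.139: |R|=1.02188 >1
So |R|<1 on (-5.0000, 0).

left endpoint -5.0000.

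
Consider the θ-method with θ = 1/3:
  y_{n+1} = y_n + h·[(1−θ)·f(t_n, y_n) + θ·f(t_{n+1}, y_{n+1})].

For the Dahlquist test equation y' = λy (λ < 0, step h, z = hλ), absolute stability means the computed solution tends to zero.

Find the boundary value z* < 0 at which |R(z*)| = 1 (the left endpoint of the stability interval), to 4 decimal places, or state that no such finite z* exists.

On y'=λy, z=hλ:
  y_{n+1} = y_n + z·[2/3·y_n + 1/3·y_{n+1}] ⇒ (1 − 1/3z)y_{n+1} = (1 + 2/3z)y_n
  so R(z) = (1 + 2/3z)/(1 − 1/3z).

Solve |R(x)|<1 on ℝ⁻.
x=-1.12: |R|=0.1845
R=−1: 1+2/3x = −1+1/3x ⇒ -1/3x=2 ⇒ x=2/(-1/3)=-6.0000
Confirm numerically:
  x=-5.674: |R|=0.96242 <1
  x=-3.301: |R|=0.57166 <1
  x=-3.155: |R|=0.53777 <1
  x=-6.282: |R|=1.03038 >1
  x=-6.063: |R|=1.00695 >1
So |R|<1 on (-6.0000, 0).

left endpoint -6.0000.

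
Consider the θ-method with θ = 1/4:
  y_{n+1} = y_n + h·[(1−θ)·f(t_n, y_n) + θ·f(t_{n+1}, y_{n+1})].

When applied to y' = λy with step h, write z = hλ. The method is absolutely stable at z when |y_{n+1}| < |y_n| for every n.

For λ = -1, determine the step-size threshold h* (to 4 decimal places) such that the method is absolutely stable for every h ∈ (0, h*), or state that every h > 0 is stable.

Set f=λy, z=hλ:
  y_{n+1} = y_n + z·[3/4·y_n + 1/4·y_{n+1}] ⇒ (1 − 1/4z)y_{n+1} = (1 + 3/4z)y_n
  R(z) = (1 + 3/4z)/(1 − 1/4z).

Boundary: |R(x)|=1, x<0.
x=-1.19: |R|=0.0829
R=−1: 1+3/4x = −1+1/4x ⇒ -1/2x=2 ⇒ x=2/(-1/2)=-4.0000
Confirm numerically:
  x=-2.857: |R|=0.66662 <1
  x=-2.707: |R|=0.61443 <1
  x=-2.415: |R|=0.50585 <1
  x=-1.971: |R|=0.32038 <1
  x=-4.161: |R|=1.03946 >1
  x=-4.150: |R|=1.03681 >1
  x=-4.036: |R|=1.00896 >1
Interval (-4.0000, 0).

(-4.0000,0); λ=-1 ⇒ h* = (4)/1 = 4.0000.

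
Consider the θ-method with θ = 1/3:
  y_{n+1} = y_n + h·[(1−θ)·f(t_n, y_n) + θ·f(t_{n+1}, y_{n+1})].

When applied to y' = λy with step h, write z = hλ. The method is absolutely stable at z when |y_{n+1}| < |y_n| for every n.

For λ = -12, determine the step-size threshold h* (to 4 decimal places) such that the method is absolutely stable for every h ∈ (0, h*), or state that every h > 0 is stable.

(-6.0000,0); λ=-12 ⇒ h* = (6)/12 = 0.5000.

On y'=λy, z=hλ:
  y_{n+1} = y_n + z·[2/3·y_n + 1/3·y_{n+1}] ⇒ (1 − 1/3z)y_{n+1} = (1 + 2/3z)y_n
  Hence R(z) = (1 + 2/3z)/(1 − 1/3z).

Boundary: |R(x)|=1, x<0.
x=-1.44: |R|=0.0270
R=−1: 1+2/3x = −1+1/3x ⇒ -1/3x=2 ⇒ x=2/(-1/3)=-6.0000
Confirm numerically:
  x=-3.464: |R|=0.60767 <1
  x=-2.875: |R|=0.46809 <1
  x=-2.607: |R|=0.39486 <1
  x=-6.552: |R|=1.05779 >1
  x=-6.206: |R|=1.02238 >1
  x=-6.138: |R|=1.01510 >1
So |R|<1 on (-6.0000, 0).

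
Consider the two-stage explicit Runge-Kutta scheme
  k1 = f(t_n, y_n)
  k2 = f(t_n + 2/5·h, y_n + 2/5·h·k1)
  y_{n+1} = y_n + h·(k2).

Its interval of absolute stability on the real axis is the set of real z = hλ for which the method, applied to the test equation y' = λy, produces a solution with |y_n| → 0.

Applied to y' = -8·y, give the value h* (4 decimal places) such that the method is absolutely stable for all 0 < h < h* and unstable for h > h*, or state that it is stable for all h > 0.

(-2.5000,0); λ=-8 ⇒ h* = (5/2)/8 = 0.3125.

With y'=λy (z=hλ):
  k1=λy_n ⇒ h·k1=z·y_n;  k2=λ(1+2/5z)y_n ⇒ h·k2=z(1+2/5z)y_n
  y_{n+1}/y_n = 1 + z(1+2/5z) = 1 + z + 2/5z²
  R(z) = 1 + z + 2/5z².

Solve |R(x)|<1 on ℝ⁻.
x=-0.71: |R|=0.4916
R=1: x+2/5x²=0 ⇒ x=−5/2=-2.5000; min R=1−1/(4·2/5)=0.3750>−1
Confirm numerically:
  x=-2.123: |R|=0.67985 <1
  x=-1.958: |R|=0.57551 <1
  x=-1.942: |R|=0.56655 <1
  x=-1.891: |R|=0.53935 <1
  x=-2.848: |R|=1.39644 >1
  x=-2.694: |R|=1.20905 >1
Interval (-2.5000, 0).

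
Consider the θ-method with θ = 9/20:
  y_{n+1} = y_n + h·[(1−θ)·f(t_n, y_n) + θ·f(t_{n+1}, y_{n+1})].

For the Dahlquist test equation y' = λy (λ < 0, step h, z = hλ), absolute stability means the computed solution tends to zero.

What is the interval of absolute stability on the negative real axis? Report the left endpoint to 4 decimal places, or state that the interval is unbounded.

On y'=λy, z=hλ:
  y_{n+1} = y_n + z·[11/20·y_n + 9/20·y_{n+1}] ⇒ (1 − 9/20z)y_{n+1} = (1 + 11/20z)y_n
  R(z) = (1 + 11/20z)/(1 − 9/20z).

Boundary: |R(x)|=1, x<0.
x=-0.83: |R|=0.3957
R=−1: 1+11/20x = −1+9/20x ⇒ -1/10x=2 ⇒ x=2/(-1/10)=-20.0000
Confirm numerically:
  x=-15.769: |R|=0.94774 <1
  x=-15.461: |R|=0.94296 <1
  x=-10.285: |R|=0.82739 <1
  x=-20.596: |R|=1.00580 >1
  x=-20.521: |R|=1.00509 >1
  x=-20.084: |R|=1.00084 >1
Interval (-20.0000, 0).

z∈(-20.0000,0).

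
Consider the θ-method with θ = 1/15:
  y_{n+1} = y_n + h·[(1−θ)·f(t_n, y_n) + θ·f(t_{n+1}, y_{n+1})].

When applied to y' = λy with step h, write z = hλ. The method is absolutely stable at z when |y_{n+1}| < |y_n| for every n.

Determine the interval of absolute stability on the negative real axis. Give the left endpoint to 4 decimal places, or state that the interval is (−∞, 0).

(-2.3077, 0).

Test eqn y'=λy, z=hλ:
  y_{n+1} = y_n + z·[14/15·y_n + 1/15·y_{n+1}] ⇒ (1 − 1/15z)y_{n+1} = (1 + 14/15z)y_n
  ⇒ R(z) = (1 + 14/15z)/(1 − 1/15z).

Find x<0 with |R(x)|<1.
x=-0.54: |R|=0.4788
R=−1: 1+14/15x = −1+1/15x ⇒ -13/15x=2 ⇒ x=2/(-13/15)=-2.3077
Confirm numerically:
  x=-2.129: |R|=0.86438 <1
  x=-1.907: |R|=0.69190 <1
  x=-1.727: |R|=0.54869 <1
  x=-1.256: |R|=0.15896 <1
  x=-2.808: |R|=1.36523 >1
  x=-2.510: |R|=1.15020 >1
Stable set (-2.3077, 0).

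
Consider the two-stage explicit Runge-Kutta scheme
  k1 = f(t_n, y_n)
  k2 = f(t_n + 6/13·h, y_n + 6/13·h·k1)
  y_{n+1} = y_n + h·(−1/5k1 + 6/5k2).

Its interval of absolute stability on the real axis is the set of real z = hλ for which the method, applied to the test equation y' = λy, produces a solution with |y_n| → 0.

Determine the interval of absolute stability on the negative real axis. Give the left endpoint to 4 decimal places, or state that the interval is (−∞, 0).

z∈(-1.8056,0).

Test eqn y'=λy, z=hλ:
  k1=λy_n ⇒ h·k1=z·y_n;  k2=λ(1+6/13z)y_n ⇒ h·k2=z(1+6/13z)y_n
  y_{n+1}/y_n = 1 − 1/5z + 6/5z(1+6/13z) = 1 + z + 36/65z²
  ⇒ R(z) = 1 + z + 36/65z².

Boundary: |R(x)|=1, x<0.
x=-0.72: |R|=0.5671
R=1: x+36/65x²=0 ⇒ x=−65/36=-1.8056; min R=1−1/(4·36/65)=0.5486>−1
Confirm numerically:
  x=-1.589: |R|=0.80942 <1
  x=-1.019: |R|=0.55609 <1
  x=-0.896: |R|=0.54864 <1
  x=-2.337: |R|=1.68787 >1
  x=-2.008: |R|=1.22514 >1
So |R|<1 on (-1.8056, 0).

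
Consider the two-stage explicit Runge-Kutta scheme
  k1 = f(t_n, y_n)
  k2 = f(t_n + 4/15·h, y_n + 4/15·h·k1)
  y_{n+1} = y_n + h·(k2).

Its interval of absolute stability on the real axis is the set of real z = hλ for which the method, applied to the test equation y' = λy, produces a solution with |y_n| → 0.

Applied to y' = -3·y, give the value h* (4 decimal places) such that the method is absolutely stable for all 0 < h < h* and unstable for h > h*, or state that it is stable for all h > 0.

On y'=λy, z=hλ:
  k1=λy_n ⇒ h·k1=z·y_n;  k2=λ(1+4/15z)y_n ⇒ h·k2=z(1+4/15z)y_n
  y_{n+1}/y_n = 1 + z(1+4/15z) = 1 + z + 4/15z²
  Hence R(z) = 1 + z + 4/15z².

Need |R(x)|<1, x<0.
x=-0.65: |R|=0.4627
R=1: x+4/15x²=0 ⇒ x=−15/4=-3.7500; min R=1−1/(4·4/15)=0.0625>−1
Confirm numerically:
  x=-3.563: |R|=0.82233 <1
  x=-2.945: |R|=0.36781 <1
  x=-2.737: |R|=0.26065 <1
  x=-3.951: |R|=1.21177 >1
  x=-3.806: |R|=1.05684 >1
Stable set (-3.7500, 0).

(-3.7500,0); λ=-3 ⇒ h* = (15/4)/3 = 1.2500.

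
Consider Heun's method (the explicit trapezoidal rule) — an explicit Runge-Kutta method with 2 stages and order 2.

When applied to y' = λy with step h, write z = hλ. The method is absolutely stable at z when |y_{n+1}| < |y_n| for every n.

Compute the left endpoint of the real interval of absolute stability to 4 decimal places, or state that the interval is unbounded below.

left endpoint -2.0000.

Set f=λy, z=hλ:
  order 2, 2-stage ⇒ R(z)=1+z+z^2/2
  (e.g. R(-0.59)=0.58405, |R|=0.58405)

Boundary: |R(x)|=1, x<0.
x=-0.59: |R|=0.5840
|R(-2.23)|=1.2565 |R(-1.42)|=0.5882 |R(-0.91)|=0.5041
Bisect:
  x_lo=-2.5886 |R|=1.7618  x_hi=-0.2507 |R|=0.7807
  mid=-1.41965 |R|=0.58806 →hi
  mid=-2.00413 |R|=1.00413 →lo
  mid=-1.71189 |R|=0.75339 →hi
  mid=-1.85801 |R|=0.86809 →hi
  mid=-1.93107 |R|=0.93344 →hi
  mid=-1.96760 |R|=0.96812 →hi
  mid=-1.98586 |R|=0.98596 →hi
  ...
  [-2.00013,-1.99999] ⇒ x*=-2.0000
Stable set (-2.0000, 0).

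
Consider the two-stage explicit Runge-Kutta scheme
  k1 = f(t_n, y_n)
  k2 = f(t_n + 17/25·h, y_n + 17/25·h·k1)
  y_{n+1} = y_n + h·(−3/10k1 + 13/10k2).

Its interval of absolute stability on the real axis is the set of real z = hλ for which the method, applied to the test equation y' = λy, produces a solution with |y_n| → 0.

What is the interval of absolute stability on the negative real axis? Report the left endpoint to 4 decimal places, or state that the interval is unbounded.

z∈(-1.1312,0).

On y'=λy, z=hλ:
  k1=λy_n ⇒ h·k1=z·y_n;  k2=λ(1+17/25z)y_n ⇒ h·k2=z(1+17/25z)y_n
  y_{n+1}/y_n = 1 − 3/10z + 13/10z(1+17/25z) = 1 + z + 221/250z²
  ⇒ R(z) = 1 + z + 221/250z².

Solve |R(x)|<1 on ℝ⁻.
x=-0.99: |R|=0.8764
R=1: x+221/250x²=0 ⇒ x=−250/221=-1.1312; min R=1−1/(4·221/250)=0.7172>−1
Confirm numerically:
  x=-0.974: |R|=0.86463 <1
  x=-0.938: |R|=0.83978 <1
  x=-0.759: |R|=0.75026 <1
  x=-1.619: |R|=1.69811 >1
  x=-1.364: |R|=1.28068 >1
Stable set (-1.1312, 0).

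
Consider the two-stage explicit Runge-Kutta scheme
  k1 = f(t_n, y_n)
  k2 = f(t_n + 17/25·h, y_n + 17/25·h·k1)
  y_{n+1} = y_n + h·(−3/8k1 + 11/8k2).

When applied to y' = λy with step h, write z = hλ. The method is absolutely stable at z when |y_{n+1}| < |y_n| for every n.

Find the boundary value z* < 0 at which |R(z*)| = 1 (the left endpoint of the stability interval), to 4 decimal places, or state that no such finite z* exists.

Set f=λy, z=hλ:
  k1=λy_n ⇒ h·k1=z·y_n;  k2=λ(1+17/25z)y_n ⇒ h·k2=z(1+17/25z)y_n
  y_{n+1}/y_n = 1 − 3/8z + 11/8z(1+17/25z) = 1 + z + 187/200z²
  ⇒ R(z) = 1 + z + 187/200z².

Need |R(x)|<1, x<0.
x=-0.92: |R|=0.8714
R=1: x+187/200x²=0 ⇒ x=−200/187=-1.0695; min R=1−1/(4·187/200)=0.7326>−1
Confirm numerically:
  x=-1.037: |R|=0.96847 <1
  x=-0.837: |R|=0.81803 <1
  x=-0.763: |R|=0.78133 <1
  x=-0.598: |R|=0.73636 <1
  x=-1.530: |R|=1.65874 >1
  x=-1.260: |R|=1.22441 >1
  x=-1.176: |R|=1.11708 >1
So |R|<1 on (-1.0695, 0).

z* = -1.0695.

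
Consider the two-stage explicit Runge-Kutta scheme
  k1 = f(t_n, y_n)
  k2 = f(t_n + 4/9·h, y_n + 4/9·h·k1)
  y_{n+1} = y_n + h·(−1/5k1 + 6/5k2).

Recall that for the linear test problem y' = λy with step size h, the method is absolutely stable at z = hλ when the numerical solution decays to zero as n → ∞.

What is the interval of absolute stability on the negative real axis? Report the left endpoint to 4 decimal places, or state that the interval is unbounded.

z∈(-1.8750,0).

Set f=λy, z=hλ:
  k1=λy_n ⇒ h·k1=z·y_n;  k2=λ(1+4/9z)y_n ⇒ h·k2=z(1+4/9z)y_n
  y_{n+1}/y_n = 1 − 1/5z + 6/5z(1+4/9z) = 1 + z + 8/15z²
  so R(z) = 1 + z + 8/15z².

Boundary: |R(x)|=1, x<0.
x=-0.97: |R|=0.5318
R=1: x+8/15x²=0 ⇒ x=−15/8=-1.8750; min R=1−1/(4·8/15)=0.5312>−1
Confirm numerically:
  x=-1.367: |R|=0.62963 <1
  x=-1.109: |R|=0.54694 <1
  x=-0.892: |R|=0.53235 <1
  x=-0.875: |R|=0.53333 <1
  x=-2.429: |R|=1.71769 >1
  x=-2.395: |R|=1.66421 >1
Stable set (-1.8750, 0).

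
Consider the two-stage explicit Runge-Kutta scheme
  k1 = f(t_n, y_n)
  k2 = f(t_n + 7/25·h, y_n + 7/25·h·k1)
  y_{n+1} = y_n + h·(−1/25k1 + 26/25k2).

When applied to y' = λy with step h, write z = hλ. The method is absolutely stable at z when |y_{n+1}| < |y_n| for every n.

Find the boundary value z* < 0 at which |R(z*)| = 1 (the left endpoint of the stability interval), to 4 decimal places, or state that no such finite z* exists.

left endpoint -3.4341.

On y'=λy, z=hλ:
  k1=λy_n ⇒ h·k1=z·y_n;  k2=λ(1+7/25z)y_n ⇒ h·k2=z(1+7/25z)y_n
  y_{n+1}/y_n = 1 − 1/25z + 26/25z(1+7/25z) = 1 + z + 182/625z²
  so R(z) = 1 + z + 182/625z².

Solve |R(x)|<1 on ℝ⁻.
x=-1.11: |R|=0.2488
R=1: x+182/625x²=0 ⇒ x=−625/182=-3.4341; min R=1−1/(4·182/625)=0.1415>−1
Confirm numerically:
  x=-2.513: |R|=0.32598 <1
  x=-1.905: |R|=0.15177 <1
  x=-1.699: |R|=0.14158 <1
  x=-3.975: |R|=1.62614 >1
  x=-3.891: |R|=1.51773 >1
  x=-3.867: |R|=1.48751 >1
So |R|<1 on (-3.4341, 0).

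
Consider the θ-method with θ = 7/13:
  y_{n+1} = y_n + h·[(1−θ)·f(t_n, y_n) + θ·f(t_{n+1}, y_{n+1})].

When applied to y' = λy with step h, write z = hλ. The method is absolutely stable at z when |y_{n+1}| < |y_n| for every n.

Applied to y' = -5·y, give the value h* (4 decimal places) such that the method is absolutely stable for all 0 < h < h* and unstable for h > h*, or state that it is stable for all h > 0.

Set f=λy, z=hλ:
  y_{n+1} = y_n + z·[6/13·y_n + 7/13·y_{n+1}] ⇒ (1 − 7/13z)y_{n+1} = (1 + 6/13z)y_n
  R(z) = (1 + 6/13z)/(1 − 7/13z).

Solve |R(x)|<1 on ℝ⁻.
x=-0.92: |R|=0.3848
x=-2: |R|=0.0370
x=-10: |R|=0.5663
x=-100: |R|=0.8233
θ=7/13≥1/2 ⇒ |1+6/13x|<|1−7/13x| ∀x<0 ⇒ interval (−∞,0).

unbounded; (−∞, 0). Any h>0 works for λ=-5.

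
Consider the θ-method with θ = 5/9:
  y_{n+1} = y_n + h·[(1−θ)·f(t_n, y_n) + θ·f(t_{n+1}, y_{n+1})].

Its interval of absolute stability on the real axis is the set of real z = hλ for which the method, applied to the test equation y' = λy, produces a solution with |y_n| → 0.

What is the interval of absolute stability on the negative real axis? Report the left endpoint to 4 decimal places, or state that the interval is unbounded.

interval (−∞, 0).

On y'=λy, z=hλ:
  y_{n+1} = y_n + z·[4/9·y_n + 5/9·y_{n+1}] ⇒ (1 − 5/9z)y_{n+1} = (1 + 4/9z)y_n
  ⇒ R(z) = (1 + 4/9z)/(1 − 5/9z).

Solve |R(x)|<1 on ℝ⁻.
x=-1.02: |R|=0.3489
x=-2: |R|=0.0526
x=-10: |R|=0.5254
x=-100: |R|=0.7682
θ=5/9≥1/2 ⇒ |1+4/9x|<|1−5/9x| ∀x<0 ⇒ unbounded interval.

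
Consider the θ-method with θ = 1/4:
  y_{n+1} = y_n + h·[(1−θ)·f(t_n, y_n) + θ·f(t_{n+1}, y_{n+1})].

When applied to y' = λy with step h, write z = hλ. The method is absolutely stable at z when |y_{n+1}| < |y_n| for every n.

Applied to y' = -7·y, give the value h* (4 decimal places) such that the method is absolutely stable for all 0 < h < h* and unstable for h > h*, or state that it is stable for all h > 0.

(-4.0000,0); λ=-7 ⇒ h* = (4)/7 = 0.5714.

On y'=λy, z=hλ:
  y_{n+1} = y_n + z·[3/4·y_n + 1/4·y_{n+1}] ⇒ (1 − 1/4z)y_{n+1} = (1 + 3/4z)y_n
  Hence R(z) = (1 + 3/4z)/(1 − 1/4z).

Solve |R(x)|<1 on ℝ⁻.
x=-1.48: |R|=0.0803
R=−1: 1+3/4x = −1+1/4x ⇒ -1/2x=2 ⇒ x=2/(-1/2)=-4.0000
Confirm numerically:
  x=-3.913: |R|=0.97801 <1
  x=-3.012: |R|=0.71820 <1
  x=-2.171: |R|=0.40723 <1
  x=-1.627: |R|=0.15657 <1
  x=-4.567: |R|=1.13237 >1
  x=-4.397: |R|=1.09456 >1
  x=-4.272: |R|=1.06576 >1
Interval (-4.0000, 0).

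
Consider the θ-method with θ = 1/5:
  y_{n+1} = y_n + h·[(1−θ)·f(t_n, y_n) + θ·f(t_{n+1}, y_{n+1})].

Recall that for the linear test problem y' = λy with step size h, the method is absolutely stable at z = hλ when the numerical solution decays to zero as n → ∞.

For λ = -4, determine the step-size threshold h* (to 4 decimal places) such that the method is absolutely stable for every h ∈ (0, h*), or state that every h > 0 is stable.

(-3.3333,0); λ=-4 ⇒ h* = (10/3)/4 = 0.8333.

Test eqn y'=λy, z=hλ:
  y_{n+1} = y_n + z·[4/5·y_n + 1/5·y_{n+1}] ⇒ (1 − 1/5z)y_{n+1} = (1 + 4/5z)y_n
  so R(z) = (1 + 4/5z)/(1 − 1/5z).

Find x<0 with |R(x)|<1.
x=-1.22: |R|=0.0193
R=−1: 1+4/5x = −1+1/5x ⇒ -3/5x=2 ⇒ x=2/(-3/5)=-3.3333
Confirm numerically:
  x=-3.285: |R|=0.98250 <1
  x=-2.257: |R|=0.55505 <1
  x=-1.801: |R|=0.32407 <1
  x=-3.783: |R|=1.15359 >1
  x=-3.715: |R|=1.13138 >1
  x=-3.430: |R|=1.03440 >1
Interval (-3.3333, 0).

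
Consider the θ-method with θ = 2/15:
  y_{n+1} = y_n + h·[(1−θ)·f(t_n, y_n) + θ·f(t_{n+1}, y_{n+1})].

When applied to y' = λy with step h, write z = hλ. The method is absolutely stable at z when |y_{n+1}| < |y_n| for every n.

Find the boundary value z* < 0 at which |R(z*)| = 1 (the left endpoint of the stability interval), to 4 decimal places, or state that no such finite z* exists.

Test eqn y'=λy, z=hλ:
  y_{n+1} = y_n + z·[13/15·y_n + 2/15·y_{n+1}] ⇒ (1 − 2/15z)y_{n+1} = (1 + 13/15z)y_n
  ⇒ R(z) = (1 + 13/15z)/(1 − 2/15z).

Need |R(x)|<1, x<0.
x=-1.71: |R|=0.3925
R=−1: 1+13/15x = −1+2/15x ⇒ -11/15x=2 ⇒ x=2/(-11/15)=-2.7273
Confirm numerically:
  x=-2.305: |R|=0.76313 <1
  x=-1.749: |R|=0.41826 <1
  x=-1.316: |R|=0.11956 <1
  x=-3.326: |R|=1.30418 >1
  x=-2.998: |R|=1.14184 >1
  x=-2.802: |R|=1.03990 >1
So |R|<1 on (-2.7273, 0).

z* = -2.7273.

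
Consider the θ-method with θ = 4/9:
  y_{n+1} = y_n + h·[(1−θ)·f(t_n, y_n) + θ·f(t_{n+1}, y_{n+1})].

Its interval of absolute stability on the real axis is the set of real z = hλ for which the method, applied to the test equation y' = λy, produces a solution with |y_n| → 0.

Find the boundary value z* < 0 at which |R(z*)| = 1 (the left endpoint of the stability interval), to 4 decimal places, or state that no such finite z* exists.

With y'=λy (z=hλ):
  y_{n+1} = y_n + z·[5/9·y_n + 4/9·y_{n+1}] ⇒ (1 − 4/9z)y_{n+1} = (1 + 5/9z)y_n
  ⇒ R(z) = (1 + 5/9z)/(1 − 4/9z).

Find x<0 with |R(x)|<1.
x=-1.76: |R|=0.0125
R=−1: 1+5/9x = −1+4/9x ⇒ -1/9x=2 ⇒ x=2/(-1/9)=-18.0000
Confirm numerically:
  x=-17.641: |R|=0.99549 <1
  x=-16.924: |R|=0.98597 <1
  x=-12.119: |R|=0.89768 <1
  x=-18.262: |R|=1.00319 >1
  x=-18.221: |R|=1.00270 >1
  x=-18.050: |R|=1.00062 >1
Interval (-18.0000, 0).

z* = -18.0000.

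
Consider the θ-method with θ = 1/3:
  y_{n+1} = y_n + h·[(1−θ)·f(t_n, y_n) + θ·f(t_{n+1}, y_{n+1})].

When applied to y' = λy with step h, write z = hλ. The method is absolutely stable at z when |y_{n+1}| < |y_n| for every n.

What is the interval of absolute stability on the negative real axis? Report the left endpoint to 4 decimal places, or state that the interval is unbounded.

Test eqn y'=λy, z=hλ:
  y_{n+1} = y_n + z·[2/3·y_n + 1/3·y_{n+1}] ⇒ (1 − 1/3z)y_{n+1} = (1 + 2/3z)y_n
  Hence R(z) = (1 + 2/3z)/(1 − 1/3z).

Need |R(x)|<1, x<0.
x=-0.35: |R|=0.6866
R=−1: 1+2/3x = −1+1/3x ⇒ -1/3x=2 ⇒ x=2/(-1/3)=-6.0000
Confirm numerically:
  x=-5.683: |R|=0.96349 <1
  x=-4.041: |R|=0.72177 <1
  x=-2.517: |R|=0.36868 <1
  x=-6.498: |R|=1.05243 >1
  x=-6.037: |R|=1.00409 >1
So |R|<1 on (-6.0000, 0).

(-6.0000, 0).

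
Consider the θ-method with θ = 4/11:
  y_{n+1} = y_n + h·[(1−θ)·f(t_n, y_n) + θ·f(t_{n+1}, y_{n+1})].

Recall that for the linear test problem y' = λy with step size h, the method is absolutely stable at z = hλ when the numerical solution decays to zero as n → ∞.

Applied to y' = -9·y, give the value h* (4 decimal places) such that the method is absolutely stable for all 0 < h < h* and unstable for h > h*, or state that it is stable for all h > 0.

With y'=λy (z=hλ):
  y_{n+1} = y_n + z·[7/11·y_n + 4/11·y_{n+1}] ⇒ (1 − 4/11z)y_{n+1} = (1 + 7/11z)y_n
  R(z) = (1 + 7/11z)/(1 − 4/11z).

Find x<0 with |R(x)|<1.
x=-0.91: |R|=0.3163
R=−1: 1+7/11x = −1+4/11x ⇒ -3/11x=2 ⇒ x=2/(-3/11)=-7.3333
Confirm numerically:
  x=-6.658: |R|=0.94616 <1
  x=-5.058: |R|=0.78144 <1
  x=-3.043: |R|=0.44455 <1
  x=-7.797: |R|=1.03297 >1
  x=-7.741: |R|=1.02914 >1
  x=-7.580: |R|=1.01791 >1
Interval (-7.3333, 0).

(-7.3333,0); λ=-9 ⇒ h* = (22/3)/9 = 0.8148.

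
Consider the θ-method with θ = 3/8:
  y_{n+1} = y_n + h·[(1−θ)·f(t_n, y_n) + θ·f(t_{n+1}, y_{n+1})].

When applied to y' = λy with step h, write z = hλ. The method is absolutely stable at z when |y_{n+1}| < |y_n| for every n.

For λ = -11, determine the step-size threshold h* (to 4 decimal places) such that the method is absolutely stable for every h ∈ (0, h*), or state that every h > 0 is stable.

Test eqn y'=λy, z=hλ:
  y_{n+1} = y_n + z·[5/8·y_n + 3/8·y_{n+1}] ⇒ (1 − 3/8z)y_{n+1} = (1 + 5/8z)y_n
  R(z) = (1 + 5/8z)/(1 − 3/8z).

Boundary: |R(x)|=1, x<0.
x=-1.24: |R|=0.1536
R=−1: 1+5/8x = −1+3/8x ⇒ -1/4x=2 ⇒ x=2/(-1/4)=-8.0000
Confirm numerically:
  x=-7.700: |R|=0.98071 <1
  x=-7.402: |R|=0.96041 <1
  x=-5.674: |R|=0.81408 <1
  x=-5.391: |R|=0.78414 <1
  x=-8.598: |R|=1.03539 >1
  x=-8.295: |R|=1.01794 >1
Interval (-8.0000, 0).

(-8.0000,0); λ=-11 ⇒ h* = (8)/11 = 0.7273.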